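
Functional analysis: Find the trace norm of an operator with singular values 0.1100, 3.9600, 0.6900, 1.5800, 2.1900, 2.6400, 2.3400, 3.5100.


The nuclear norm is the sum of all singular values.
||T||_1 = 0.1100 + 3.9600 + 0.6900 + 1.5800 + 2.1900 + 2.6400 + 2.3400 + 3.5100
= 17.0200

17.0200


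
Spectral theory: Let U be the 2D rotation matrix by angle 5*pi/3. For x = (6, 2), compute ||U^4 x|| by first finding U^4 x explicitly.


U is a rotation by theta = 5*pi/3
U^4 = rotation by 4*theta = 20*pi/3 = 2*pi/3 (mod 2*pi)
cos(2*pi/3) = -0.5000, sin(2*pi/3) = 0.8660
U^4 x = (-0.5000 * 6 - 0.8660 * 2, 0.8660 * 6 + -0.5000 * 2)
= (-4.7321, 4.1962)
||U^4 x|| = sqrt((-4.7321)^2 + 4.1962^2) = sqrt(40.0000) = 6.3246

6.3246


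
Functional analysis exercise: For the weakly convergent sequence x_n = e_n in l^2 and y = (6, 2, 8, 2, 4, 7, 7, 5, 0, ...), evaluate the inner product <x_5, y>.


x_5 = e_5 is the standard basis vector with 1 in position 5.
<x_5, y> = y_5 = 4
As n -> infinity, <x_n, y> -> 0, confirming weak convergence of (x_n) to 0.

4


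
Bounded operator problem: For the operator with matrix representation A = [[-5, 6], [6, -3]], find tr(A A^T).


trace(A * A^T) = sum of squares of all entries
= (-5)^2 + 6^2 + 6^2 + (-3)^2
= 25 + 36 + 36 + 9
= 106

106


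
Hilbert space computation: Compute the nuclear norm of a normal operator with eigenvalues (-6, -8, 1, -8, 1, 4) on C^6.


For a normal operator, singular values equal |eigenvalues|.
Trace norm = sum |lambda_i| = 6 + 8 + 1 + 8 + 1 + 4
= 28

28


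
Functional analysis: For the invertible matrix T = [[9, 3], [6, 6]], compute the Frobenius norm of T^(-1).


det(T) = 9*6 - 3*6 = 36
T^(-1) = (1/36) * [[6, -3], [-6, 9]] = [[0.1667, -0.0833], [-0.1667, 0.2500]]
||T^(-1)||_F^2 = 0.1667^2 + (-0.0833)^2 + (-0.1667)^2 + 0.2500^2 = 0.1250
||T^(-1)||_F = sqrt(0.1250) = 0.3536

0.3536


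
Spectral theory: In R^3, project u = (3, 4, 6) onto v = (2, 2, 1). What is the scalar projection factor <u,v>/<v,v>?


Computing <u,v> = 3*2 + 4*2 + 6*1 = 20
Computing <v,v> = 2^2 + 2^2 + 1^2 = 9
Projection coefficient = 20/9 = 2.2222

2.2222


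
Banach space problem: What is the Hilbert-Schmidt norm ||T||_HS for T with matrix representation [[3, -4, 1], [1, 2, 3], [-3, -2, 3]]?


The Hilbert-Schmidt norm is sqrt(sum of squares of all entries).
Sum of squares = 3^2 + (-4)^2 + 1^2 + 1^2 + 2^2 + 3^2 + (-3)^2 + (-2)^2 + 3^2
= 9 + 16 + 1 + 1 + 4 + 9 + 9 + 4 + 9 = 62
||T||_HS = sqrt(62) = 7.8740

7.8740


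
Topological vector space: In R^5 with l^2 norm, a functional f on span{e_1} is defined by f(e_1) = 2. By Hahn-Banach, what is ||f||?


The norm of f is given by ||f|| = sup_{||x||=1} |f(x)|.
On span{e_1}, ||e_1|| = 1, so ||f|| = |f(e_1)| / ||e_1||
= |2| / 1 = 2.0000

2.0000


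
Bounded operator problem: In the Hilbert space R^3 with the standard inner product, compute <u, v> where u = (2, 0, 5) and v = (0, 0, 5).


Computing the standard inner product <u, v> = sum u_i * v_i
= 2*0 + 0*0 + 5*5
= 0 + 0 + 25
= 25

25


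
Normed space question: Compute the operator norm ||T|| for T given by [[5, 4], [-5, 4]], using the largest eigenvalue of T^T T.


A^T A = [[50, 0], [0, 32]]
trace(A^T A) = 82, det(A^T A) = 1600
discriminant = 82^2 - 4*1600 = 324
Largest eigenvalue of A^T A = (trace + sqrt(disc))/2 = 50.0000
||T|| = sqrt(50.0000) = 7.0711

7.0711


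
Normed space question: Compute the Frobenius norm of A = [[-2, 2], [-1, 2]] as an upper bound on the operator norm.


||A||_F^2 = sum a_ij^2
= (-2)^2 + 2^2 + (-1)^2 + 2^2
= 4 + 4 + 1 + 4 = 13
||A||_F = sqrt(13) = 3.6056

3.6056


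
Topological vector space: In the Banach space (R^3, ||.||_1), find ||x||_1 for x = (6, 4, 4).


The l^1 norm equals the sum of absolute values of all components.
||x||_1 = 6 + 4 + 4
= 14

14.0000


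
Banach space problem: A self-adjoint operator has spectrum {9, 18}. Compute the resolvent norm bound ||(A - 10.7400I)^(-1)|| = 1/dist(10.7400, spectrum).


dist(10.7400, {9, 18}) = min(|10.7400 - 9|, |10.7400 - 18|)
= min(1.7400, 7.2600) = 1.7400
Resolvent bound = 1/1.7400 = 0.5747

0.5747


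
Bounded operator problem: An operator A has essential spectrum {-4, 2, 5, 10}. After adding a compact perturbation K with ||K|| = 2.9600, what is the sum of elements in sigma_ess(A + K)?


By Weyl's theorem, the essential spectrum is invariant under compact perturbations.
sigma_ess(A + K) = sigma_ess(A) = {-4, 2, 5, 10}
Sum = -4 + 2 + 5 + 10 = 13

13


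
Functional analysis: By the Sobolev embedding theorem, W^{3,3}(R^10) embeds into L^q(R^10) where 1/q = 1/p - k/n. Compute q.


Using the Sobolev embedding formula: 1/q = 1/p - k/n
1/q = 1/3 - 3/10 = 1/30
q = 1/(1/30) = 30

30.0000


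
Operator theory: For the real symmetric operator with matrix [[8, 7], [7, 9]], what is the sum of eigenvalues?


For a self-adjoint (symmetric) matrix, the eigenvalues are real.
The sum of eigenvalues equals the trace of the matrix.
trace = 8 + 9 = 17

17


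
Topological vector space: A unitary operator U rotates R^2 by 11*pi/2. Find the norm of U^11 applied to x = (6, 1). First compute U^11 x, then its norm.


U is a rotation by theta = 11*pi/2
U^11 = rotation by 11*theta = 121*pi/2 = 1*pi/2 (mod 2*pi)
cos(1*pi/2) = 0.0000, sin(1*pi/2) = 1.0000
U^11 x = (0.0000 * 6 - 1.0000 * 1, 1.0000 * 6 + 0.0000 * 1)
= (-1.0000, 6.0000)
||U^11 x|| = sqrt((-1.0000)^2 + 6.0000^2) = sqrt(37.0000) = 6.0828

6.0828


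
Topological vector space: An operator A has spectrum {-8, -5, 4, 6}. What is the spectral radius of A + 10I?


Spectrum of A + 10I = {2, 5, 14, 16}
Spectral radius = max |lambda| over the shifted spectrum
= max(2, 5, 14, 16) = 16

16


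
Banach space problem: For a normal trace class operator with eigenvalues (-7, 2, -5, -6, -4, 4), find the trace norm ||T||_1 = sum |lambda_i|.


For a normal operator, singular values equal |eigenvalues|.
Trace norm = sum |lambda_i| = 7 + 2 + 5 + 6 + 4 + 4
= 28

28


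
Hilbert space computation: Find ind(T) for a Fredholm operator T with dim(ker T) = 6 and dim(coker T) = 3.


The Fredholm index is defined as ind(T) = dim(ker T) - dim(coker T)
= 6 - 3
= 3

3


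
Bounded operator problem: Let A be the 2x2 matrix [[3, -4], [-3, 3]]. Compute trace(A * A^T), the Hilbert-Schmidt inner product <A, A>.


trace(A * A^T) = sum of squares of all entries
= 3^2 + (-4)^2 + (-3)^2 + 3^2
= 9 + 16 + 9 + 9
= 43

43


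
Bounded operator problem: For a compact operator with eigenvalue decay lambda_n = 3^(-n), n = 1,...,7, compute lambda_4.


The eigenvalue formula gives lambda_4 = 1/3^4
= 1/81
= 0.0123

0.0123


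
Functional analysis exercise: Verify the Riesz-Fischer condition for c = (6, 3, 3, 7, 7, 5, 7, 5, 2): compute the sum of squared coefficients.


sum |c_n|^2 = 6^2 + 3^2 + 3^2 + 7^2 + 7^2 + 5^2 + 7^2 + 5^2 + 2^2
= 36 + 9 + 9 + 49 + 49 + 25 + 49 + 25 + 4
= 255

255


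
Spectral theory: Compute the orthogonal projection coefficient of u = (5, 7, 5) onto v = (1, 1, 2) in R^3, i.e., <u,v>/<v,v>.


Computing <u,v> = 5*1 + 7*1 + 5*2 = 22
Computing <v,v> = 1^2 + 1^2 + 2^2 = 6
Projection coefficient = 22/6 = 3.6667

3.6667


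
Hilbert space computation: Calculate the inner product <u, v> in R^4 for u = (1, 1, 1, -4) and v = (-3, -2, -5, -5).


Computing the standard inner product <u, v> = sum u_i * v_i
= 1*-3 + 1*-2 + 1*-5 + -4*-5
= -3 + -2 + -5 + 20
= 10

10


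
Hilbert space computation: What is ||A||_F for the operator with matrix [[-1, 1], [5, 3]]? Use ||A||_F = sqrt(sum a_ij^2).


||A||_F^2 = sum a_ij^2
= (-1)^2 + 1^2 + 5^2 + 3^2
= 1 + 1 + 25 + 9 = 36
||A||_F = sqrt(36) = 6.0000

6.0000


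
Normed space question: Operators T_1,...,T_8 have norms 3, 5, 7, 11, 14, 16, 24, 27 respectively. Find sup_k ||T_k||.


By the Uniform Boundedness Principle, the supremum of norms is finite.
sup_k ||T_k|| = max(3, 5, 7, 11, 14, 16, 24, 27) = 27

27


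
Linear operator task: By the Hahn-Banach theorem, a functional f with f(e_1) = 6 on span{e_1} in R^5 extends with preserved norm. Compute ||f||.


The norm of f is given by ||f|| = sup_{||x||=1} |f(x)|.
On span{e_1}, ||e_1|| = 1, so ||f|| = |f(e_1)| / ||e_1||
= |6| / 1 = 6.0000

6.0000


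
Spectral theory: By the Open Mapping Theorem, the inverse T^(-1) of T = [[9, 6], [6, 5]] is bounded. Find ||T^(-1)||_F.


det(T) = 9*5 - 6*6 = 9
T^(-1) = (1/9) * [[5, -6], [-6, 9]] = [[0.5556, -0.6667], [-0.6667, 1.0000]]
||T^(-1)||_F^2 = 0.5556^2 + (-0.6667)^2 + (-0.6667)^2 + 1.0000^2 = 2.1975
||T^(-1)||_F = sqrt(2.1975) = 1.4824

1.4824


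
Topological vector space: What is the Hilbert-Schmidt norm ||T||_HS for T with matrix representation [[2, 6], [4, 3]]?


The Hilbert-Schmidt norm is sqrt(sum of squares of all entries).
Sum of squares = 2^2 + 6^2 + 4^2 + 3^2
= 4 + 36 + 16 + 9 = 65
||T||_HS = sqrt(65) = 8.0623

8.0623


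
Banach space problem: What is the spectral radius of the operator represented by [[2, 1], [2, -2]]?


For a 2x2 matrix, eigenvalues satisfy lambda^2 - (trace)*lambda + det = 0
trace = 2 + -2 = 0
det = 2*-2 - 1*2 = -6
discriminant = 0^2 - 4*(-6) = 24
spectral radius = max |eigenvalue| = 2.4495

2.4495


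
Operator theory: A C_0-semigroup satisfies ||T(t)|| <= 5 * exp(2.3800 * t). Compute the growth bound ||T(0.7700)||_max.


||T(0.7700)|| <= 5 * exp(2.3800 * 0.7700)
= 5 * exp(1.8326)
= 5 * 6.2501
= 31.2506

31.2506


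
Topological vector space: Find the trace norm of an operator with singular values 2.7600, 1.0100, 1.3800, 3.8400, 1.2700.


The nuclear norm is the sum of all singular values.
||T||_1 = 2.7600 + 1.0100 + 1.3800 + 3.8400 + 1.2700
= 10.2600

10.2600


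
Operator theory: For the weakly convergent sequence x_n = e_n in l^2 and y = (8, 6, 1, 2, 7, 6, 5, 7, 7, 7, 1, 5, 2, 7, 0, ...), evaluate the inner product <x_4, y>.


x_4 = e_4 is the standard basis vector with 1 in position 4.
<x_4, y> = y_4 = 2
As n -> infinity, <x_n, y> -> 0, confirming weak convergence of (x_n) to 0.

2


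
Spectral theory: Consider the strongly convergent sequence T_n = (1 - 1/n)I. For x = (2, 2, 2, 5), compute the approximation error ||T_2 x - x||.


T_2 x - x = (1 - 1/2)x - x = -x/2
||x|| = sqrt(37) = 6.0828
||T_2 x - x|| = ||x||/2 = 6.0828/2 = 3.0414

3.0414


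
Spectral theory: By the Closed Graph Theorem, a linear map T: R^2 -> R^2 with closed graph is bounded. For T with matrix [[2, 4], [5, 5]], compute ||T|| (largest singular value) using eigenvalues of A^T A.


A^T A = [[29, 33], [33, 41]]
trace(A^T A) = 70, det(A^T A) = 100
discriminant = 70^2 - 4*100 = 4500
Largest eigenvalue of A^T A = (trace + sqrt(disc))/2 = 68.5410
||T|| = sqrt(68.5410) = 8.2790

8.2790


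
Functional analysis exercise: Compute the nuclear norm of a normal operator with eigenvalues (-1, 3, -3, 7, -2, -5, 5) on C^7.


For a normal operator, singular values equal |eigenvalues|.
Trace norm = sum |lambda_i| = 1 + 3 + 3 + 7 + 2 + 5 + 5
= 26

26


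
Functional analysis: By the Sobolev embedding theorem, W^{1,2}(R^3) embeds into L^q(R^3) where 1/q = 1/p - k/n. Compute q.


Using the Sobolev embedding formula: 1/q = 1/p - k/n
1/q = 1/2 - 1/3 = 1/6
q = 1/(1/6) = 6

6.0000


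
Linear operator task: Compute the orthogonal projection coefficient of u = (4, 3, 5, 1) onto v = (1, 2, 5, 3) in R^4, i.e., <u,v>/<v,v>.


Computing <u,v> = 4*1 + 3*2 + 5*5 + 1*3 = 38
Computing <v,v> = 1^2 + 2^2 + 5^2 + 3^2 = 39
Projection coefficient = 38/39 = 0.9744

0.9744


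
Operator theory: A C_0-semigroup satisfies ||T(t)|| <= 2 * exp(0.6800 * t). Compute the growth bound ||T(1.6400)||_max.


||T(1.6400)|| <= 2 * exp(0.6800 * 1.6400)
= 2 * exp(1.1152)
= 2 * 3.0502
= 6.1004

6.1004


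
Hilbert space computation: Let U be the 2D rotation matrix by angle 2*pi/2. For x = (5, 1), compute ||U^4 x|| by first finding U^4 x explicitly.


U is a rotation by theta = 2*pi/2
U^4 = rotation by 4*theta = 8*pi/2 = 0*pi/2 (mod 2*pi)
cos(0*pi/2) = 1.0000, sin(0*pi/2) = 0.0000
U^4 x = (1.0000 * 5 - 0.0000 * 1, 0.0000 * 5 + 1.0000 * 1)
= (5.0000, 1.0000)
||U^4 x|| = sqrt(5.0000^2 + 1.0000^2) = sqrt(26.0000) = 5.0990

5.0990


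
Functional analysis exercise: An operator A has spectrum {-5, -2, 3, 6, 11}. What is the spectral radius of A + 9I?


Spectrum of A + 9I = {4, 7, 12, 15, 20}
Spectral radius = max |lambda| over the shifted spectrum
= max(4, 7, 12, 15, 20) = 20

20


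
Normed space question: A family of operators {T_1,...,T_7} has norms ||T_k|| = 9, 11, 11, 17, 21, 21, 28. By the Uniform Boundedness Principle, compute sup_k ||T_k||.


By the Uniform Boundedness Principle, the supremum of norms is finite.
sup_k ||T_k|| = max(9, 11, 11, 17, 21, 21, 28) = 28

28


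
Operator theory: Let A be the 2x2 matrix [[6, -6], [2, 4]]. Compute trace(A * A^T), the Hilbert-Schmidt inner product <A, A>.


trace(A * A^T) = sum of squares of all entries
= 6^2 + (-6)^2 + 2^2 + 4^2
= 36 + 36 + 4 + 16
= 92

92


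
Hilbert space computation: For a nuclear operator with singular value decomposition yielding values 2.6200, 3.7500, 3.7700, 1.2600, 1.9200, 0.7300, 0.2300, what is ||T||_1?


The nuclear norm is the sum of all singular values.
||T||_1 = 2.6200 + 3.7500 + 3.7700 + 1.2600 + 1.9200 + 0.7300 + 0.2300
= 14.2800

14.2800


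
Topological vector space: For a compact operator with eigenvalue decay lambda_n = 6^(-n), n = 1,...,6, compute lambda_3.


The eigenvalue formula gives lambda_3 = 1/6^3
= 1/216
= 0.0046

0.0046


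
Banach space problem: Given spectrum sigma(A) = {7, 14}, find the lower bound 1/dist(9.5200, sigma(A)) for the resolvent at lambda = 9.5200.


dist(9.5200, {7, 14}) = min(|9.5200 - 7|, |9.5200 - 14|)
= min(2.5200, 4.4800) = 2.5200
Resolvent bound = 1/2.5200 = 0.3968

0.3968


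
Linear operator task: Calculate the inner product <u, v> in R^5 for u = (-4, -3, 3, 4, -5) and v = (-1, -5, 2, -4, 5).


Computing the standard inner product <u, v> = sum u_i * v_i
= -4*-1 + -3*-5 + 3*2 + 4*-4 + -5*5
= 4 + 15 + 6 + -16 + -25
= -16

-16


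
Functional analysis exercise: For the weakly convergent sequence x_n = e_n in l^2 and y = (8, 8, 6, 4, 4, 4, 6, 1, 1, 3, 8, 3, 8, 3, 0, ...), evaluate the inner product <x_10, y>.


x_10 = e_10 is the standard basis vector with 1 in position 10.
<x_10, y> = y_10 = 3
As n -> infinity, <x_n, y> -> 0, confirming weak convergence of (x_n) to 0.

3


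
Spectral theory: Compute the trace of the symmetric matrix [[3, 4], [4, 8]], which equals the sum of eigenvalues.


For a self-adjoint (symmetric) matrix, the eigenvalues are real.
The sum of eigenvalues equals the trace of the matrix.
trace = 3 + 8 = 11

11


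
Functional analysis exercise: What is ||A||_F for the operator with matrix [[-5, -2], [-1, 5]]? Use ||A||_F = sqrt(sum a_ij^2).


||A||_F^2 = sum a_ij^2
= (-5)^2 + (-2)^2 + (-1)^2 + 5^2
= 25 + 4 + 1 + 25 = 55
||A||_F = sqrt(55) = 7.4162

7.4162


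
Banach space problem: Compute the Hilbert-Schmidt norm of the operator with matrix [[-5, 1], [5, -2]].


The Hilbert-Schmidt norm is sqrt(sum of squares of all entries).
Sum of squares = (-5)^2 + 1^2 + 5^2 + (-2)^2
= 25 + 1 + 25 + 4 = 55
||T||_HS = sqrt(55) = 7.4162

7.4162


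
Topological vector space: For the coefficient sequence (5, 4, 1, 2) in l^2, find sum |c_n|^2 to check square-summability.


sum |c_n|^2 = 5^2 + 4^2 + 1^2 + 2^2
= 25 + 16 + 1 + 4
= 46

46


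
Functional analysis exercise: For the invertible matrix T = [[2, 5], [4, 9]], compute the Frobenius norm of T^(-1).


det(T) = 2*9 - 5*4 = -2
T^(-1) = (1/-2) * [[9, -5], [-4, 2]] = [[-4.5000, 2.5000], [2.0000, -1.0000]]
||T^(-1)||_F^2 = (-4.5000)^2 + 2.5000^2 + 2.0000^2 + (-1.0000)^2 = 31.5000
||T^(-1)||_F = sqrt(31.5000) = 5.6125

5.6125


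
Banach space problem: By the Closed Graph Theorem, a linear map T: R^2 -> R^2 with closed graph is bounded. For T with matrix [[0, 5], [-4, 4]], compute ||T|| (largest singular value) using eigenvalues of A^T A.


A^T A = [[16, -16], [-16, 41]]
trace(A^T A) = 57, det(A^T A) = 400
discriminant = 57^2 - 4*400 = 1649
Largest eigenvalue of A^T A = (trace + sqrt(disc))/2 = 48.8039
||T|| = sqrt(48.8039) = 6.9860

6.9860


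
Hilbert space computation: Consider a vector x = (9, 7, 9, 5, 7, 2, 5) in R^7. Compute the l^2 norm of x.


The l^2 norm = (sum |x_i|^2)^(1/2)
Sum of 2th powers = 81 + 49 + 81 + 25 + 49 + 4 + 25 = 314
||x||_2 = (314)^(1/2) = 17.7200

17.7200


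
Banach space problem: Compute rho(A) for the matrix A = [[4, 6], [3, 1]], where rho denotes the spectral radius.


For a 2x2 matrix, eigenvalues satisfy lambda^2 - (trace)*lambda + det = 0
trace = 4 + 1 = 5
det = 4*1 - 6*3 = -14
discriminant = 5^2 - 4*(-14) = 81
spectral radius = max |eigenvalue| = 7.0000

7.0000


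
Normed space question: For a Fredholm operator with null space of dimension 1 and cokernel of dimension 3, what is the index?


The Fredholm index is defined as ind(T) = dim(ker T) - dim(coker T)
= 1 - 3
= -2

-2


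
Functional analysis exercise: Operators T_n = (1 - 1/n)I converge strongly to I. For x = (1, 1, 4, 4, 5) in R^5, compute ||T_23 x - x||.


T_23 x - x = (1 - 1/23)x - x = -x/23
||x|| = sqrt(59) = 7.6811
||T_23 x - x|| = ||x||/23 = 7.6811/23 = 0.3340

0.3340


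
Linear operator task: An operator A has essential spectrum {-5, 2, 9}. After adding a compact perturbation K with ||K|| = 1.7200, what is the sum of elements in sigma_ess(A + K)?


By Weyl's theorem, the essential spectrum is invariant under compact perturbations.
sigma_ess(A + K) = sigma_ess(A) = {-5, 2, 9}
Sum = -5 + 2 + 9 = 6

6


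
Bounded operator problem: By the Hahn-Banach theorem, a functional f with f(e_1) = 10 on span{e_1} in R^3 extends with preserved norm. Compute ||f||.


The norm of f is given by ||f|| = sup_{||x||=1} |f(x)|.
On span{e_1}, ||e_1|| = 1, so ||f|| = |f(e_1)| / ||e_1||
= |10| / 1 = 10.0000

10.0000


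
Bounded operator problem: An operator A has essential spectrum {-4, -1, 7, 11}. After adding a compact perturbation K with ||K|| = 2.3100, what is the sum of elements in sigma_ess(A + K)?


By Weyl's theorem, the essential spectrum is invariant under compact perturbations.
sigma_ess(A + K) = sigma_ess(A) = {-4, -1, 7, 11}
Sum = -4 + -1 + 7 + 11 = 13

13


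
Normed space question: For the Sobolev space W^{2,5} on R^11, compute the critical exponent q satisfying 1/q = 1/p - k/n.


Using the Sobolev embedding formula: 1/q = 1/p - k/n
1/q = 1/5 - 2/11 = 1/55
q = 1/(1/55) = 55

55.0000


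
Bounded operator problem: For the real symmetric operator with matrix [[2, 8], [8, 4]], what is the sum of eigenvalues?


For a self-adjoint (symmetric) matrix, the eigenvalues are real.
The sum of eigenvalues equals the trace of the matrix.
trace = 2 + 4 = 6

6


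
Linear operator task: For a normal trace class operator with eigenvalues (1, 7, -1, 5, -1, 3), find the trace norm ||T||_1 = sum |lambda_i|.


For a normal operator, singular values equal |eigenvalues|.
Trace norm = sum |lambda_i| = 1 + 7 + 1 + 5 + 1 + 3
= 18

18


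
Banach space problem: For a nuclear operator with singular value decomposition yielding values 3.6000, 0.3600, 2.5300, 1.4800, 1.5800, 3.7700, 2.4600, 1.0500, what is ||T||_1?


The nuclear norm is the sum of all singular values.
||T||_1 = 3.6000 + 0.3600 + 2.5300 + 1.4800 + 1.5800 + 3.7700 + 2.4600 + 1.0500
= 16.8300

16.8300


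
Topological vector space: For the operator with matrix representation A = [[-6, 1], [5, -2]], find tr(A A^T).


trace(A * A^T) = sum of squares of all entries
= (-6)^2 + 1^2 + 5^2 + (-2)^2
= 36 + 1 + 25 + 4
= 66

66


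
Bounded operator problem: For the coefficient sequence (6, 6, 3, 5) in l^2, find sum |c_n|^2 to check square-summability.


sum |c_n|^2 = 6^2 + 6^2 + 3^2 + 5^2
= 36 + 36 + 9 + 25
= 106

106


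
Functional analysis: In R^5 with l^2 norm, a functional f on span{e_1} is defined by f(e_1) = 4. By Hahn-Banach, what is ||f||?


The norm of f is given by ||f|| = sup_{||x||=1} |f(x)|.
On span{e_1}, ||e_1|| = 1, so ||f|| = |f(e_1)| / ||e_1||
= |4| / 1 = 4.0000

4.0000


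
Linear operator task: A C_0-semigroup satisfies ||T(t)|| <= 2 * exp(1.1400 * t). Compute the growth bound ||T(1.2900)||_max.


||T(1.2900)|| <= 2 * exp(1.1400 * 1.2900)
= 2 * exp(1.4706)
= 2 * 4.3518
= 8.7037

8.7037


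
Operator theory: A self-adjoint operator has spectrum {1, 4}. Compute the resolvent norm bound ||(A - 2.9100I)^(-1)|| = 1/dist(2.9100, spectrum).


dist(2.9100, {1, 4}) = min(|2.9100 - 1|, |2.9100 - 4|)
= min(1.9100, 1.0900) = 1.0900
Resolvent bound = 1/1.0900 = 0.9174

0.9174


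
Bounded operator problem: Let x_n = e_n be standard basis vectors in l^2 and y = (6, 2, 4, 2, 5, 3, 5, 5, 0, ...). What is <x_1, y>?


x_1 = e_1 is the standard basis vector with 1 in position 1.
<x_1, y> = y_1 = 6
As n -> infinity, <x_n, y> -> 0, confirming weak convergence of (x_n) to 0.

6


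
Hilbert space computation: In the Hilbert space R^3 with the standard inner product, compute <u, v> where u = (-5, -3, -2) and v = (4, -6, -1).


Computing the standard inner product <u, v> = sum u_i * v_i
= -5*4 + -3*-6 + -2*-1
= -20 + 18 + 2
= 0

0


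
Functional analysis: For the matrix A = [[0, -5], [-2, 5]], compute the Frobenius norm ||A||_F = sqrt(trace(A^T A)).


||A||_F^2 = sum a_ij^2
= 0^2 + (-5)^2 + (-2)^2 + 5^2
= 0 + 25 + 4 + 25 = 54
||A||_F = sqrt(54) = 7.3485

7.3485


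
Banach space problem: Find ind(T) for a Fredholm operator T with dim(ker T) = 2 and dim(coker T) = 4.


The Fredholm index is defined as ind(T) = dim(ker T) - dim(coker T)
= 2 - 4
= -2

-2


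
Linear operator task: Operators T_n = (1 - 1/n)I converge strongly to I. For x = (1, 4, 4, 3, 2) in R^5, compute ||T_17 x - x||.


T_17 x - x = (1 - 1/17)x - x = -x/17
||x|| = sqrt(46) = 6.7823
||T_17 x - x|| = ||x||/17 = 6.7823/17 = 0.3990

0.3990


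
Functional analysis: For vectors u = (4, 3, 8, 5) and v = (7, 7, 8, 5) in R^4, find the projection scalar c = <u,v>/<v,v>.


Computing <u,v> = 4*7 + 3*7 + 8*8 + 5*5 = 138
Computing <v,v> = 7^2 + 7^2 + 8^2 + 5^2 = 187
Projection coefficient = 138/187 = 0.7380

0.7380


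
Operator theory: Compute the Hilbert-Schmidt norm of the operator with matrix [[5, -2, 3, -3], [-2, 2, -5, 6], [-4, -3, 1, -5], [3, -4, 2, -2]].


The Hilbert-Schmidt norm is sqrt(sum of squares of all entries).
Sum of squares = 5^2 + (-2)^2 + 3^2 + (-3)^2 + (-2)^2 + 2^2 + (-5)^2 + 6^2 + (-4)^2 + (-3)^2 + 1^2 + (-5)^2 + 3^2 + (-4)^2 + 2^2 + (-2)^2
= 25 + 4 + 9 + 9 + 4 + 4 + 25 + 36 + 16 + 9 + 1 + 25 + 9 + 16 + 4 + 4 = 200
||T||_HS = sqrt(200) = 14.1421

14.1421


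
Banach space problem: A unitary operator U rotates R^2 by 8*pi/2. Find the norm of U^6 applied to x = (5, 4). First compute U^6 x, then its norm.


U is a rotation by theta = 8*pi/2
U^6 = rotation by 6*theta = 48*pi/2 = 0*pi/2 (mod 2*pi)
cos(0*pi/2) = 1.0000, sin(0*pi/2) = 0.0000
U^6 x = (1.0000 * 5 - 0.0000 * 4, 0.0000 * 5 + 1.0000 * 4)
= (5.0000, 4.0000)
||U^6 x|| = sqrt(5.0000^2 + 4.0000^2) = sqrt(41.0000) = 6.4031

6.4031


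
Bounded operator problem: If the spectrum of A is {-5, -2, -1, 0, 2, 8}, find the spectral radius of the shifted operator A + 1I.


Spectrum of A + 1I = {-4, -1, 0, 1, 3, 9}
Spectral radius = max |lambda| over the shifted spectrum
= max(4, 1, 0, 1, 3, 9) = 9

9


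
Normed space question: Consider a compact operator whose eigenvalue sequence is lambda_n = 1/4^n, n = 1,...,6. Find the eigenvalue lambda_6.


The eigenvalue formula gives lambda_6 = 1/4^6
= 1/4096
= 2.4414e-04

2.4414e-04


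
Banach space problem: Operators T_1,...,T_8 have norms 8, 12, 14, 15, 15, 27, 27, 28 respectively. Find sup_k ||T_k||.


By the Uniform Boundedness Principle, the supremum of norms is finite.
sup_k ||T_k|| = max(8, 12, 14, 15, 15, 27, 27, 28) = 28

28


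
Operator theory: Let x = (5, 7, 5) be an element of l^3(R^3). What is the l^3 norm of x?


The l^3 norm = (sum |x_i|^3)^(1/3)
Sum of 3th powers = 125 + 343 + 125 = 593
||x||_3 = (593)^(1/3) = 8.4014

8.4014


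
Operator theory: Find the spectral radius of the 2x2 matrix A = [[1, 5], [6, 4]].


For a 2x2 matrix, eigenvalues satisfy lambda^2 - (trace)*lambda + det = 0
trace = 1 + 4 = 5
det = 1*4 - 5*6 = -26
discriminant = 5^2 - 4*(-26) = 129
spectral radius = max |eigenvalue| = 8.1789

8.1789


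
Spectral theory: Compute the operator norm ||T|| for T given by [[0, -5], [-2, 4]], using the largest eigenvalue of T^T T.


A^T A = [[4, -8], [-8, 41]]
trace(A^T A) = 45, det(A^T A) = 100
discriminant = 45^2 - 4*100 = 1625
Largest eigenvalue of A^T A = (trace + sqrt(disc))/2 = 42.6556
||T|| = sqrt(42.6556) = 6.5311

6.5311


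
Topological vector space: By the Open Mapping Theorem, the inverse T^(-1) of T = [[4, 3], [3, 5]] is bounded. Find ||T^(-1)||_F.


det(T) = 4*5 - 3*3 = 11
T^(-1) = (1/11) * [[5, -3], [-3, 4]] = [[0.4545, -0.2727], [-0.2727, 0.3636]]
||T^(-1)||_F^2 = 0.4545^2 + (-0.2727)^2 + (-0.2727)^2 + 0.3636^2 = 0.4876
||T^(-1)||_F = sqrt(0.4876) = 0.6983

0.6983


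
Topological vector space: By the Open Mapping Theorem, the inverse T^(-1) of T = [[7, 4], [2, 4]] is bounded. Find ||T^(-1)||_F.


det(T) = 7*4 - 4*2 = 20
T^(-1) = (1/20) * [[4, -4], [-2, 7]] = [[0.2000, -0.2000], [-0.1000, 0.3500]]
||T^(-1)||_F^2 = 0.2000^2 + (-0.2000)^2 + (-0.1000)^2 + 0.3500^2 = 0.2125
||T^(-1)||_F = sqrt(0.2125) = 0.4610

0.4610


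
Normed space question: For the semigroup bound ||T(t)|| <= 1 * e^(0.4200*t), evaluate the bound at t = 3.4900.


||T(3.4900)|| <= 1 * exp(0.4200 * 3.4900)
= 1 * exp(1.4658)
= 1 * 4.3310
= 4.3310

4.3310


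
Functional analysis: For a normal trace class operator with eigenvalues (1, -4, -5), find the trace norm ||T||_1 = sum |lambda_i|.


For a normal operator, singular values equal |eigenvalues|.
Trace norm = sum |lambda_i| = 1 + 4 + 5
= 10

10


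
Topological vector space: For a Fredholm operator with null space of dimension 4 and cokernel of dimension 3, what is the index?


The Fredholm index is defined as ind(T) = dim(ker T) - dim(coker T)
= 4 - 3
= 1

1


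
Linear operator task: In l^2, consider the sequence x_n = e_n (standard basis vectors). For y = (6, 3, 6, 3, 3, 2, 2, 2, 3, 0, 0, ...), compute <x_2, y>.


x_2 = e_2 is the standard basis vector with 1 in position 2.
<x_2, y> = y_2 = 3
As n -> infinity, <x_n, y> -> 0, confirming weak convergence of (x_n) to 0.

3


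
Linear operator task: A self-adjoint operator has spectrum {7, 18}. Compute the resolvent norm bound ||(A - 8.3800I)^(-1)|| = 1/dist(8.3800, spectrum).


dist(8.3800, {7, 18}) = min(|8.3800 - 7|, |8.3800 - 18|)
= min(1.3800, 9.6200) = 1.3800
Resolvent bound = 1/1.3800 = 0.7246

0.7246


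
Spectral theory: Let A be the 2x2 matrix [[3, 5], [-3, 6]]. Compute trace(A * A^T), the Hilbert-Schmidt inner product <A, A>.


trace(A * A^T) = sum of squares of all entries
= 3^2 + 5^2 + (-3)^2 + 6^2
= 9 + 25 + 9 + 36
= 79

79


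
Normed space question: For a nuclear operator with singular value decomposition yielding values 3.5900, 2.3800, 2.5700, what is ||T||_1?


The nuclear norm is the sum of all singular values.
||T||_1 = 3.5900 + 2.3800 + 2.5700
= 8.5400

8.5400


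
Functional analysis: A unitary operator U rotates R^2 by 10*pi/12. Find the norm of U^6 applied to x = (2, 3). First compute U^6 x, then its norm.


U is a rotation by theta = 10*pi/12
U^6 = rotation by 6*theta = 60*pi/12 = 12*pi/12 (mod 2*pi)
cos(12*pi/12) = -1.0000, sin(12*pi/12) = 0.0000
U^6 x = (-1.0000 * 2 - 0.0000 * 3, 0.0000 * 2 + -1.0000 * 3)
= (-2.0000, -3.0000)
||U^6 x|| = sqrt((-2.0000)^2 + (-3.0000)^2) = sqrt(13.0000) = 3.6056

3.6056


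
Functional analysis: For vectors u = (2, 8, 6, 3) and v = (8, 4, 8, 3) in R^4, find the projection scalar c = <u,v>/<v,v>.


Computing <u,v> = 2*8 + 8*4 + 6*8 + 3*3 = 105
Computing <v,v> = 8^2 + 4^2 + 8^2 + 3^2 = 153
Projection coefficient = 105/153 = 0.6863

0.6863


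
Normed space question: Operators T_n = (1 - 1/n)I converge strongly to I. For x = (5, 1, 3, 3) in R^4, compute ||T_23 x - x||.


T_23 x - x = (1 - 1/23)x - x = -x/23
||x|| = sqrt(44) = 6.6332
||T_23 x - x|| = ||x||/23 = 6.6332/23 = 0.2884

0.2884


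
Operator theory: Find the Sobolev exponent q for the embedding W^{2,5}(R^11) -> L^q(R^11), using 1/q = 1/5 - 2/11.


Using the Sobolev embedding formula: 1/q = 1/p - k/n
1/q = 1/5 - 2/11 = 1/55
q = 1/(1/55) = 55

55.0000


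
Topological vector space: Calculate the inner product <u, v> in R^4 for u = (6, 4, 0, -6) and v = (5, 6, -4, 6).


Computing the standard inner product <u, v> = sum u_i * v_i
= 6*5 + 4*6 + 0*-4 + -6*6
= 30 + 24 + 0 + -36
= 18

18


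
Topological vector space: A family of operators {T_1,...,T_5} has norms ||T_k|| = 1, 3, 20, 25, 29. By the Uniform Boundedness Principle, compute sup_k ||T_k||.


By the Uniform Boundedness Principle, the supremum of norms is finite.
sup_k ||T_k|| = max(1, 3, 20, 25, 29) = 29

29


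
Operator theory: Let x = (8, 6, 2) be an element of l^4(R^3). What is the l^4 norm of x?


The l^4 norm = (sum |x_i|^4)^(1/4)
Sum of 4th powers = 4096 + 1296 + 16 = 5408
||x||_4 = (5408)^(1/4) = 8.5755

8.5755


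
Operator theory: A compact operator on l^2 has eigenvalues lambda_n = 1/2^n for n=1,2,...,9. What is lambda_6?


The eigenvalue formula gives lambda_6 = 1/2^6
= 1/64
= 0.0156

0.0156


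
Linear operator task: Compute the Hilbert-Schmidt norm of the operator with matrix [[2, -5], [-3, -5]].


The Hilbert-Schmidt norm is sqrt(sum of squares of all entries).
Sum of squares = 2^2 + (-5)^2 + (-3)^2 + (-5)^2
= 4 + 25 + 9 + 25 = 63
||T||_HS = sqrt(63) = 7.9373

7.9373


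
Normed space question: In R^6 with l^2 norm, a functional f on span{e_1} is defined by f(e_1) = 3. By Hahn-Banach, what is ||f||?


The norm of f is given by ||f|| = sup_{||x||=1} |f(x)|.
On span{e_1}, ||e_1|| = 1, so ||f|| = |f(e_1)| / ||e_1||
= |3| / 1 = 3.0000

3.0000


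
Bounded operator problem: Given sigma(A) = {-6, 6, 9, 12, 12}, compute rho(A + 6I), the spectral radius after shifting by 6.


Spectrum of A + 6I = {0, 12, 15, 18, 18}
Spectral radius = max |lambda| over the shifted spectrum
= max(0, 12, 15, 18, 18) = 18

18


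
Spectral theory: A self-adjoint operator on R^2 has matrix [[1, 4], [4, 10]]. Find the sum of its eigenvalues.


For a self-adjoint (symmetric) matrix, the eigenvalues are real.
The sum of eigenvalues equals the trace of the matrix.
trace = 1 + 10 = 11

11


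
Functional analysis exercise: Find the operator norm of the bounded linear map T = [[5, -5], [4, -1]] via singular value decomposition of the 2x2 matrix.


A^T A = [[41, -29], [-29, 26]]
trace(A^T A) = 67, det(A^T A) = 225
discriminant = 67^2 - 4*225 = 3589
Largest eigenvalue of A^T A = (trace + sqrt(disc))/2 = 63.4541
||T|| = sqrt(63.4541) = 7.9658

7.9658


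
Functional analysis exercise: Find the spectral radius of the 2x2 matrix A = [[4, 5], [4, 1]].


For a 2x2 matrix, eigenvalues satisfy lambda^2 - (trace)*lambda + det = 0
trace = 4 + 1 = 5
det = 4*1 - 5*4 = -16
discriminant = 5^2 - 4*(-16) = 89
spectral radius = max |eigenvalue| = 7.2170

7.2170


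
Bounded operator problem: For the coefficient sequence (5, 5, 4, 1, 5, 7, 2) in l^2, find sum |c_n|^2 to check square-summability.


sum |c_n|^2 = 5^2 + 5^2 + 4^2 + 1^2 + 5^2 + 7^2 + 2^2
= 25 + 25 + 16 + 1 + 25 + 49 + 4
= 145

145


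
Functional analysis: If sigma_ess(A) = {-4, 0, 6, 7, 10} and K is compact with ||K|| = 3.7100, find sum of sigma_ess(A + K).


By Weyl's theorem, the essential spectrum is invariant under compact perturbations.
sigma_ess(A + K) = sigma_ess(A) = {-4, 0, 6, 7, 10}
Sum = -4 + 0 + 6 + 7 + 10 = 19

19


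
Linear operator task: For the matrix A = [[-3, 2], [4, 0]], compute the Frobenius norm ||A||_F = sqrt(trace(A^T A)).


||A||_F^2 = sum a_ij^2
= (-3)^2 + 2^2 + 4^2 + 0^2
= 9 + 4 + 16 + 0 = 29
||A||_F = sqrt(29) = 5.3852

5.3852


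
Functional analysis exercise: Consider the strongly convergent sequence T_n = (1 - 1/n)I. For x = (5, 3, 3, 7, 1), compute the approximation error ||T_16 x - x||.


T_16 x - x = (1 - 1/16)x - x = -x/16
||x|| = sqrt(93) = 9.6437
||T_16 x - x|| = ||x||/16 = 9.6437/16 = 0.6027

0.6027


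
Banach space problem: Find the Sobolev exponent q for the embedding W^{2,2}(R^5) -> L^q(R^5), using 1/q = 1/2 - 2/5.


Using the Sobolev embedding formula: 1/q = 1/p - k/n
1/q = 1/2 - 2/5 = 1/10
q = 1/(1/10) = 10

10.0000


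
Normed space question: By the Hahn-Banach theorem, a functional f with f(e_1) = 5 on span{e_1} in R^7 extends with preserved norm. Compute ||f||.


The norm of f is given by ||f|| = sup_{||x||=1} |f(x)|.
On span{e_1}, ||e_1|| = 1, so ||f|| = |f(e_1)| / ||e_1||
= |5| / 1 = 5.0000

5.0000


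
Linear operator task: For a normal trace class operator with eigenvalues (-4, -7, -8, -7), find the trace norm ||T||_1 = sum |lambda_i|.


For a normal operator, singular values equal |eigenvalues|.
Trace norm = sum |lambda_i| = 4 + 7 + 8 + 7
= 26

26


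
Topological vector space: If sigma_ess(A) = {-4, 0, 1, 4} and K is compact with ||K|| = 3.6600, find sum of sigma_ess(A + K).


By Weyl's theorem, the essential spectrum is invariant under compact perturbations.
sigma_ess(A + K) = sigma_ess(A) = {-4, 0, 1, 4}
Sum = -4 + 0 + 1 + 4 = 1

1


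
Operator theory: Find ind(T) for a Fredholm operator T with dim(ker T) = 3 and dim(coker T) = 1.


The Fredholm index is defined as ind(T) = dim(ker T) - dim(coker T)
= 3 - 1
= 2

2


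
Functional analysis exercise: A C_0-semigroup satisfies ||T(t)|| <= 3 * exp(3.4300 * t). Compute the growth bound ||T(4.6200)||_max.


||T(4.6200)|| <= 3 * exp(3.4300 * 4.6200)
= 3 * exp(15.8466)
= 3 * 7.6224e+06
= 2.2867e+07

2.2867e+07


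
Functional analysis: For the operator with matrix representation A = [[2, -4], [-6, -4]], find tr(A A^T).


trace(A * A^T) = sum of squares of all entries
= 2^2 + (-4)^2 + (-6)^2 + (-4)^2
= 4 + 16 + 36 + 16
= 72

72


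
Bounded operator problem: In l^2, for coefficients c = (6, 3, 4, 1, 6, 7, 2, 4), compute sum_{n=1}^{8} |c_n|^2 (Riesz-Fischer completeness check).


sum |c_n|^2 = 6^2 + 3^2 + 4^2 + 1^2 + 6^2 + 7^2 + 2^2 + 4^2
= 36 + 9 + 16 + 1 + 36 + 49 + 4 + 16
= 167

167


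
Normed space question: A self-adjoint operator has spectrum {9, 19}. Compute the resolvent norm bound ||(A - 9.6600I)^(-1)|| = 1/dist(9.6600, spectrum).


dist(9.6600, {9, 19}) = min(|9.6600 - 9|, |9.6600 - 19|)
= min(0.6600, 9.3400) = 0.6600
Resolvent bound = 1/0.6600 = 1.5152

1.5152


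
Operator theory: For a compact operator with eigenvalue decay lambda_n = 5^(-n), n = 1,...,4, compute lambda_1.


The eigenvalue formula gives lambda_1 = 1/5^1
= 1/5
= 0.2000

0.2000


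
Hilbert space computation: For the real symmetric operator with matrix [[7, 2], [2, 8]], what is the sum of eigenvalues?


For a self-adjoint (symmetric) matrix, the eigenvalues are real.
The sum of eigenvalues equals the trace of the matrix.
trace = 7 + 8 = 15

15


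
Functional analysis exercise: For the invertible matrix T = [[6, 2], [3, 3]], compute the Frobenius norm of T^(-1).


det(T) = 6*3 - 2*3 = 12
T^(-1) = (1/12) * [[3, -2], [-3, 6]] = [[0.2500, -0.1667], [-0.2500, 0.5000]]
||T^(-1)||_F^2 = 0.2500^2 + (-0.1667)^2 + (-0.2500)^2 + 0.5000^2 = 0.4028
||T^(-1)||_F = sqrt(0.4028) = 0.6346

0.6346


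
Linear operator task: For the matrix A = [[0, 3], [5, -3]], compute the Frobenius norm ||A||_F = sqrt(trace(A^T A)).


||A||_F^2 = sum a_ij^2
= 0^2 + 3^2 + 5^2 + (-3)^2
= 0 + 9 + 25 + 9 = 43
||A||_F = sqrt(43) = 6.5574

6.5574


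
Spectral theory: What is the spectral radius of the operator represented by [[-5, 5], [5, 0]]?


For a 2x2 matrix, eigenvalues satisfy lambda^2 - (trace)*lambda + det = 0
trace = -5 + 0 = -5
det = -5*0 - 5*5 = -25
discriminant = (-5)^2 - 4*(-25) = 125
spectral radius = max |eigenvalue| = 8.0902

8.0902


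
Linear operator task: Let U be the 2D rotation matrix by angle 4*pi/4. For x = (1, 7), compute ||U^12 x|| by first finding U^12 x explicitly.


U is a rotation by theta = 4*pi/4
U^12 = rotation by 12*theta = 48*pi/4 = 0*pi/4 (mod 2*pi)
cos(0*pi/4) = 1.0000, sin(0*pi/4) = 0.0000
U^12 x = (1.0000 * 1 - 0.0000 * 7, 0.0000 * 1 + 1.0000 * 7)
= (1.0000, 7.0000)
||U^12 x|| = sqrt(1.0000^2 + 7.0000^2) = sqrt(50.0000) = 7.0711

7.0711


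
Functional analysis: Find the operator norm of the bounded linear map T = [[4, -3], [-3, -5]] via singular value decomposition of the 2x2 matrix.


A^T A = [[25, 3], [3, 34]]
trace(A^T A) = 59, det(A^T A) = 841
discriminant = 59^2 - 4*841 = 117
Largest eigenvalue of A^T A = (trace + sqrt(disc))/2 = 34.9083
||T|| = sqrt(34.9083) = 5.9083

5.9083


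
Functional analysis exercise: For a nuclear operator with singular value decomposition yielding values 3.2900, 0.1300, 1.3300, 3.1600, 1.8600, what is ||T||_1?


The nuclear norm is the sum of all singular values.
||T||_1 = 3.2900 + 0.1300 + 1.3300 + 3.1600 + 1.8600
= 9.7700

9.7700


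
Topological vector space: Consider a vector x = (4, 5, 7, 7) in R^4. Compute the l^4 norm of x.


The l^4 norm = (sum |x_i|^4)^(1/4)
Sum of 4th powers = 256 + 625 + 2401 + 2401 = 5683
||x||_4 = (5683)^(1/4) = 8.6825

8.6825


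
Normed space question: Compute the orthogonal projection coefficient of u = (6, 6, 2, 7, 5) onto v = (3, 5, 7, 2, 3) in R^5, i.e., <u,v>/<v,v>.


Computing <u,v> = 6*3 + 6*5 + 2*7 + 7*2 + 5*3 = 91
Computing <v,v> = 3^2 + 5^2 + 7^2 + 2^2 + 3^2 = 96
Projection coefficient = 91/96 = 0.9479

0.9479


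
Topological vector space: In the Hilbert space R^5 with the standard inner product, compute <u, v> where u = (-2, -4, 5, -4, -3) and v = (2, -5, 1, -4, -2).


Computing the standard inner product <u, v> = sum u_i * v_i
= -2*2 + -4*-5 + 5*1 + -4*-4 + -3*-2
= -4 + 20 + 5 + 16 + 6
= 43

43


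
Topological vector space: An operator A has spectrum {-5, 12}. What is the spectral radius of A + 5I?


Spectrum of A + 5I = {0, 17}
Spectral radius = max |lambda| over the shifted spectrum
= max(0, 17) = 17

17


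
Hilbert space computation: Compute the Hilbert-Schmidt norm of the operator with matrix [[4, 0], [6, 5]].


The Hilbert-Schmidt norm is sqrt(sum of squares of all entries).
Sum of squares = 4^2 + 0^2 + 6^2 + 5^2
= 16 + 0 + 36 + 25 = 77
||T||_HS = sqrt(77) = 8.7750

8.7750


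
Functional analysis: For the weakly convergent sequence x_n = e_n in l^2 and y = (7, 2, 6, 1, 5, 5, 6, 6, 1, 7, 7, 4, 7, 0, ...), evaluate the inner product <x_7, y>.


x_7 = e_7 is the standard basis vector with 1 in position 7.
<x_7, y> = y_7 = 6
As n -> infinity, <x_n, y> -> 0, confirming weak convergence of (x_n) to 0.

6


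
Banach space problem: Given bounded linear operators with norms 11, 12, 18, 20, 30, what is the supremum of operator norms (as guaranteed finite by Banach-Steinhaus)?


By the Uniform Boundedness Principle, the supremum of norms is finite.
sup_k ||T_k|| = max(11, 12, 18, 20, 30) = 30

30


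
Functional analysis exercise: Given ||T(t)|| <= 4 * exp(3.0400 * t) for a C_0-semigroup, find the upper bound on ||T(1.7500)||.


||T(1.7500)|| <= 4 * exp(3.0400 * 1.7500)
= 4 * exp(5.3200)
= 4 * 204.3839
= 817.5355

817.5355


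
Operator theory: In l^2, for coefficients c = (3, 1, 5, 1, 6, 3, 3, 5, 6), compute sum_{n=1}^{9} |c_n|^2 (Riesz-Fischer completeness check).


sum |c_n|^2 = 3^2 + 1^2 + 5^2 + 1^2 + 6^2 + 3^2 + 3^2 + 5^2 + 6^2
= 9 + 1 + 25 + 1 + 36 + 9 + 9 + 25 + 36
= 151

151


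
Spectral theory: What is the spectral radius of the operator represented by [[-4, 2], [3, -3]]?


For a 2x2 matrix, eigenvalues satisfy lambda^2 - (trace)*lambda + det = 0
trace = -4 + -3 = -7
det = -4*-3 - 2*3 = 6
discriminant = (-7)^2 - 4*(6) = 25
spectral radius = max |eigenvalue| = 6.0000

6.0000


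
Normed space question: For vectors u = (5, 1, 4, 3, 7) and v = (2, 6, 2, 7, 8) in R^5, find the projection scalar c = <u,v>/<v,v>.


Computing <u,v> = 5*2 + 1*6 + 4*2 + 3*7 + 7*8 = 101
Computing <v,v> = 2^2 + 6^2 + 2^2 + 7^2 + 8^2 = 157
Projection coefficient = 101/157 = 0.6433

0.6433
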